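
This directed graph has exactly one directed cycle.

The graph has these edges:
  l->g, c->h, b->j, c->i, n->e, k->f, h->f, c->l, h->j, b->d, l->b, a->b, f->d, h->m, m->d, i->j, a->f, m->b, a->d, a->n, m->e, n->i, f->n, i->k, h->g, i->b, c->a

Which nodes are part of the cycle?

f, i, k, n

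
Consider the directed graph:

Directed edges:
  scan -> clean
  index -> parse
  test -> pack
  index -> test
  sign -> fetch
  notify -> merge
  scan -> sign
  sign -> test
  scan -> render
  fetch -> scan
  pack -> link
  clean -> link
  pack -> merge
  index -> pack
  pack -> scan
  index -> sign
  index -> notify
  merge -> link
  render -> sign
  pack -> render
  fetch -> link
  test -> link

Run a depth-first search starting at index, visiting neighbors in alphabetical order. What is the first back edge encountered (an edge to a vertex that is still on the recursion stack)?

scan→render

DFS from index (visiting neighbors in alphabetical order); mark gray on enter, black on exit:
index gray
  notify gray
    merge gray
      link gray
      link black
    merge black
  notify black
  pack gray
    pack→link: link black — skip
    pack→merge: merge black — skip
    render gray
      sign gray
        fetch gray
          fetch→link: link black — skip
          scan gray
            clean gray
              clean→link: link black — skip
            clean black
            scan→render: render is gray → back edge
First back edge: scan → render.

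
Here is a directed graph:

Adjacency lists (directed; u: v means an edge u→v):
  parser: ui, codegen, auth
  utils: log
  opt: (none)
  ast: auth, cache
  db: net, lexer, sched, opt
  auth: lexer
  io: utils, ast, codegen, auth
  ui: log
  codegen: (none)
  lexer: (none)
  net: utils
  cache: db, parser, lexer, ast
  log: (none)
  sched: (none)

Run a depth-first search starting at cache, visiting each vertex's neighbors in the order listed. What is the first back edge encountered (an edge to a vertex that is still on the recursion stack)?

DFS from cache (visiting each vertex's neighbors in the order listed); mark gray on enter, black on exit:
cache gray
  db gray
    net gray
      utils gray
        log gray
        log black
      utils black
    net black
    lexer gray
    lexer black
    sched gray
    sched black
    opt gray
    opt black
  db black
  parser gray
    ui gray
      ui→log: log black — skip
    ui black
    codegen gray
    codegen black
    auth gray
      auth→lexer: lexer black — skip
    auth black
  parser black
  cache→lexer: lexer black — skip
  ast gray
    ast→auth: auth black — skip
    ast→cache: cache is gray → back edge
First back edge: ast → cache.

ast->cache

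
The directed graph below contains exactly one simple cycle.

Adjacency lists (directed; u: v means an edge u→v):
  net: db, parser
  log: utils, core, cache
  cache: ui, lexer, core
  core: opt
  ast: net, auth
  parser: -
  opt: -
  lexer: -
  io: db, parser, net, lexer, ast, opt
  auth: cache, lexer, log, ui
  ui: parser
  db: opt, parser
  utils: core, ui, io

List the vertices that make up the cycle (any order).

io, ast, log, auth, utils

DFS with gray/black marking from auth:
auth gray
  cache gray
    ui gray
      parser gray
      parser black
    ui black
    lexer gray
    lexer black
    core gray
      opt gray
      opt black
    core black
  cache black
  auth→lexer: lexer black — skip
  log gray
    utils gray
      utils→core: core black — skip
      utils→ui: ui black — skip
      io gray
        db gray
          db→opt: opt black — skip
          db→parser: parser black — skip
        db black
        io→parser: parser black — skip
        net gray
          net→db: db black — skip
          net→parser: parser black — skip
        net black
        io→lexer: lexer black — skip
        ast gray
          ast→net: net black — skip
          ast→auth: auth is gray → back edge
Back edge closes the cycle auth → log → utils → io → ast → auth; its vertices are {io, ast, log, auth, utils}.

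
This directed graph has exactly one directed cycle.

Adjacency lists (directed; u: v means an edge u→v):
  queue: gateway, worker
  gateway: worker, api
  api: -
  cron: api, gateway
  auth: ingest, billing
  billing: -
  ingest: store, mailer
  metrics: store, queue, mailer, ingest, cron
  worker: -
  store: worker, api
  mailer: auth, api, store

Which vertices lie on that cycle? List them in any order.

DFS with gray/black marking from ingest:
ingest gray
  store gray
    worker gray
    worker black
    api gray
    api black
  store black
  mailer gray
    auth gray
      auth→ingest: ingest is gray → back edge
Back edge closes the cycle ingest → mailer → auth → ingest; its vertices are {auth, ingest, mailer}.

auth, ingest, mailer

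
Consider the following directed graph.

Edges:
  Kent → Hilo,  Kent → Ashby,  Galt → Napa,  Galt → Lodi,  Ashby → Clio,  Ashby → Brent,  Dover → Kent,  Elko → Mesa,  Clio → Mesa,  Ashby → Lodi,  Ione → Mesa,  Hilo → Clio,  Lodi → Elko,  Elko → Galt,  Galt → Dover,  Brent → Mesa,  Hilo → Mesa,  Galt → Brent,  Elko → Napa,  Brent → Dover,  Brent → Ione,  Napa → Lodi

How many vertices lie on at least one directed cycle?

A vertex is on a directed cycle iff it belongs to a strongly connected component of size ≥ 2 (or has a self-loop).
The vertices on cycles are {Elko, Galt, Kent, Lodi, Napa, Ashby, Brent, Dover} — 8 in total.

8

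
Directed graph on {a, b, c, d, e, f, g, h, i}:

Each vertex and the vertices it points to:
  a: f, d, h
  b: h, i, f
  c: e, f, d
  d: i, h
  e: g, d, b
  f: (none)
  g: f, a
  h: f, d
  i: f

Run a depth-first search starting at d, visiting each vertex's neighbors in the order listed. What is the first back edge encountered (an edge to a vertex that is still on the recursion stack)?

DFS from d (visiting each vertex's neighbors in the order listed); mark gray on enter, black on exit:
d gray
  i gray
    f gray
    f black
  i black
  h gray
    h→f: f black — skip
    h→d: d is gray → back edge
First back edge: h → d.

h→d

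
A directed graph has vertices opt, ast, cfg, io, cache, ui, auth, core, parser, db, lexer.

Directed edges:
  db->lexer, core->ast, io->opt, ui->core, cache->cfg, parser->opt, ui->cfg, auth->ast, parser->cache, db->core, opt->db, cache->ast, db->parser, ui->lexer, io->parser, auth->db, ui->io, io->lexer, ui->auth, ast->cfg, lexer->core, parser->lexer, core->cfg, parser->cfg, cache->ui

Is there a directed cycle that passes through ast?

ast lies on a cycle iff there is a path from ast back to itself.
Exploring from ast, it never reaches itself; equivalently, its strongly connected component is a singleton.

No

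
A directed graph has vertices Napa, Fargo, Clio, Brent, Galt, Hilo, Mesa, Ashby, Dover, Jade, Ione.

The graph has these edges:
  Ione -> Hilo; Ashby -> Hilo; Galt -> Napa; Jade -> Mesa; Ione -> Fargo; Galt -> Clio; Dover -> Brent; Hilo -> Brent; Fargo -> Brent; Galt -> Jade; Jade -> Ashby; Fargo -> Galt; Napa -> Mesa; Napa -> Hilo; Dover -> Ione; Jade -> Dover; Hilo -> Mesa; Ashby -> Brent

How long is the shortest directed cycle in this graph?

For each vertex v, BFS finds the shortest path from v back to v.
The shortest such closed walk is Galt → Jade → Dover → Ione → Fargo → Galt, length 5.

5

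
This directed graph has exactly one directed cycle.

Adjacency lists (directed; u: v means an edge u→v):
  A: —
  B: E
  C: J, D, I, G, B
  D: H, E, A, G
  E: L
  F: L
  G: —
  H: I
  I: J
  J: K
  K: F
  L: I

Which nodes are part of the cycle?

F, I, J, K, L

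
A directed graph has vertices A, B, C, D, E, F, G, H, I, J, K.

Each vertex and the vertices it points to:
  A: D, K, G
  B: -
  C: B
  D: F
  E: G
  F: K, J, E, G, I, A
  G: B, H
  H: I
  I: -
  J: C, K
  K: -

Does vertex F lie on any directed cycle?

Yes

F is on a cycle iff F can reach itself via ≥1 edge.
F → A → D → F — yes.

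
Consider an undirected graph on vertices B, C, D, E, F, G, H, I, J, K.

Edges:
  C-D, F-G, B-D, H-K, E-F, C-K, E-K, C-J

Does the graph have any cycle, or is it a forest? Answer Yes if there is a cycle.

No

DFS, tracking each vertex's parent; an edge to a visited non-parent vertex closes a cycle.
Start from K:
visit K (parent –)
  visit E (parent K)
    visit F (parent E)
      visit G (parent F)
        G–F: parent, skip
      F–E: parent, skip
    E–K: parent, skip
  visit H (parent K)
    H–K: parent, skip
  visit C (parent K)
    visit J (parent C)
      J–C: parent, skip
    visit D (parent C)
      visit B (parent D)
        B–D: parent, skip
      D–C: parent, skip
    C–K: parent, skip
visit I (parent –)
No non-parent visited neighbor found — the graph is a forest.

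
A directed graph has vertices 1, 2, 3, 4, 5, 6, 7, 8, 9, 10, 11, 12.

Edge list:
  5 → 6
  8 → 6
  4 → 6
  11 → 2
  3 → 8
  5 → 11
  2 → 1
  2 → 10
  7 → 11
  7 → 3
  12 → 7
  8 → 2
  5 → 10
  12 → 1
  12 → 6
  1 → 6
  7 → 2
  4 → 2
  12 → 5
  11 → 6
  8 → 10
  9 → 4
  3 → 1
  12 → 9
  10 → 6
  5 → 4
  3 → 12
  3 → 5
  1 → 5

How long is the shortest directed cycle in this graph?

For each vertex v, BFS finds the shortest path from v back to v.
The shortest such closed walk is 3 → 12 → 7 → 3, length 3.

3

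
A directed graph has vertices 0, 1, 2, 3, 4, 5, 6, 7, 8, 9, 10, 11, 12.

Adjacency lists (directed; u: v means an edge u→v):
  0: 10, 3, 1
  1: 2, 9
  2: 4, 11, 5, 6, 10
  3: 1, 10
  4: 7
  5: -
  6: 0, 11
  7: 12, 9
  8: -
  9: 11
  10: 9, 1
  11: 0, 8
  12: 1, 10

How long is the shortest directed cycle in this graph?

3

For each vertex v, BFS finds the shortest path from v back to v.
The shortest such closed walk is 2 → 10 → 1 → 2, length 3.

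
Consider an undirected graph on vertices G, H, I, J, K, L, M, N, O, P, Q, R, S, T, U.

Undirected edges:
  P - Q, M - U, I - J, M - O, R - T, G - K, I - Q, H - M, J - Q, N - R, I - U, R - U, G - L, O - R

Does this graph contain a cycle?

Yes

DFS, tracking each vertex's parent; an edge to a visited non-parent vertex closes a cycle.
Start from M:
visit M (parent –)
  visit U (parent M)
    visit I (parent U)
      visit Q (parent I)
        visit P (parent Q)
          P–Q: parent, skip
        visit J (parent Q)
          J–Q: parent, skip
          J–I: I visited and ≠ parent → cycle
Cycle: I – Q – J – I.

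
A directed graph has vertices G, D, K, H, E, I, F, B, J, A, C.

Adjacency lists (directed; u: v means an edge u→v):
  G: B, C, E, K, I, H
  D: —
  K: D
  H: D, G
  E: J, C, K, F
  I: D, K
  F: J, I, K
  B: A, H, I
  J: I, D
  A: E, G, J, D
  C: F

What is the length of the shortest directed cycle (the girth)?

2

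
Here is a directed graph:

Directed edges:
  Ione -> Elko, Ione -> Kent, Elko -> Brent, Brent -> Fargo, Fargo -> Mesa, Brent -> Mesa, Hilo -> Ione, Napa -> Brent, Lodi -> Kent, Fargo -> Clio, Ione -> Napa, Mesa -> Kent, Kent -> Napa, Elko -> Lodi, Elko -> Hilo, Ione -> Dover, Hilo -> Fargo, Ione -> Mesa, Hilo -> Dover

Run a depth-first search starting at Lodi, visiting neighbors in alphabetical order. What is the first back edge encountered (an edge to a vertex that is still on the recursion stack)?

Mesa->Kent

DFS from Lodi (visiting neighbors in alphabetical order); mark gray on enter, black on exit:
Lodi gray
  Kent gray
    Napa gray
      Brent gray
        Fargo gray
          Clio gray
          Clio black
          Mesa gray
            Mesa→Kent: Kent is gray → back edge
First back edge: Mesa → Kent.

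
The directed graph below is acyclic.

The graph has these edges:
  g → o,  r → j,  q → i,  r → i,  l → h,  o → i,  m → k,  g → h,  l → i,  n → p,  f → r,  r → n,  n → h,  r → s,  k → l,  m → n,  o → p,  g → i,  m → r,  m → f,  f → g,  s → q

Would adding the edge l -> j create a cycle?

No

Adding l→j creates a cycle iff j can already reach l.
Explore from j: no path reaches l. The graph stays acyclic.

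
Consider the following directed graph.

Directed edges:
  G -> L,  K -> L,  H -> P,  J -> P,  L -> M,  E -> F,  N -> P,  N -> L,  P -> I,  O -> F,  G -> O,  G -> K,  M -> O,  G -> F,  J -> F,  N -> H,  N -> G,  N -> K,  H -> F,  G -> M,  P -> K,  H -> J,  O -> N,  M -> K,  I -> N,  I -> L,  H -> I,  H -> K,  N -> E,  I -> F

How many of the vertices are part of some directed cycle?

10

A vertex is on a directed cycle iff it belongs to a strongly connected component of size ≥ 2 (or has a self-loop).
The vertices on cycles are {G, H, I, J, K, L, M, N, O, P} — 10 in total.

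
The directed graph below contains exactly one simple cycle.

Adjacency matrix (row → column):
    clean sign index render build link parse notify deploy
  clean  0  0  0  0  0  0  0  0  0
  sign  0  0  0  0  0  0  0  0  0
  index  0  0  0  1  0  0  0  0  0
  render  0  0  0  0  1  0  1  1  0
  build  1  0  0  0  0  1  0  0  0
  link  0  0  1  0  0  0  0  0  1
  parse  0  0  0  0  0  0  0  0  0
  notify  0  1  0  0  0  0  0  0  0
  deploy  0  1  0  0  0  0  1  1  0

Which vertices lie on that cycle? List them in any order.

DFS with gray/black marking from build:
build gray
  link gray
    index gray
      render gray
        notify gray
          sign gray
          sign black
        notify black
        parse gray
        parse black
        render→build: build is gray → back edge
Back edge closes the cycle build → link → index → render → build; its vertices are {link, build, index, render}.

link, build, index, render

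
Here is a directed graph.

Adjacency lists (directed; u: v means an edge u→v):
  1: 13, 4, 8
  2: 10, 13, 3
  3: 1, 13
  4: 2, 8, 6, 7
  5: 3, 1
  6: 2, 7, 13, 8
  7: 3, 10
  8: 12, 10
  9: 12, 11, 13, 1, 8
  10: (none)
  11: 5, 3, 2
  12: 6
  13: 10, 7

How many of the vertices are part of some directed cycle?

9

A vertex is on a directed cycle iff it belongs to a strongly connected component of size ≥ 2 (or has a self-loop).
The vertices on cycles are {1, 2, 3, 4, 6, 7, 8, 12, 13} — 9 in total.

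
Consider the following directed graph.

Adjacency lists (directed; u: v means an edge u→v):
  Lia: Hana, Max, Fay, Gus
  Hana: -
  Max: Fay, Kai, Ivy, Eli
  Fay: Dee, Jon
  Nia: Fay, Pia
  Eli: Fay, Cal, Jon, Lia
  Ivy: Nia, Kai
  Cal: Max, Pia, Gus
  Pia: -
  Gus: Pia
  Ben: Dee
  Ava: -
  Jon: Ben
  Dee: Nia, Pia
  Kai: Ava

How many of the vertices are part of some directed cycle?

9

A vertex is on a directed cycle iff it belongs to a strongly connected component of size ≥ 2 (or has a self-loop).
The vertices on cycles are {Ben, Cal, Dee, Eli, Fay, Jon, Lia, Max, Nia} — 9 in total.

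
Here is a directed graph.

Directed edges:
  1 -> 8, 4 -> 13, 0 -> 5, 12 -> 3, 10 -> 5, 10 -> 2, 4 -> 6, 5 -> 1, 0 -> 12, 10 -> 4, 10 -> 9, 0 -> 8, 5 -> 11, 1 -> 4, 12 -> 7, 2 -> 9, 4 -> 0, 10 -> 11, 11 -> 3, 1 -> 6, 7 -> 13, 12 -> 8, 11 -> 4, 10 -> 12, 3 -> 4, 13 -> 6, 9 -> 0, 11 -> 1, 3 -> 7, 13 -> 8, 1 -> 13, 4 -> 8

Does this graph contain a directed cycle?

Yes

DFS with white/gray/black marking, starting from 0:
0 gray
  8 gray
  8 black
  12 gray
    7 gray
      13 gray
        6 gray
        6 black
        13→8: 8 black — skip
      13 black
    7 black
    12→8: 8 black — skip
    3 gray
      3→7: 7 black — skip
      4 gray
        4→13: 13 black — skip
        4→8: 8 black — skip
        4→0: 0 is gray → back edge
Back edge found, so a cycle exists: 0 → 12 → 3 → 4 → 0.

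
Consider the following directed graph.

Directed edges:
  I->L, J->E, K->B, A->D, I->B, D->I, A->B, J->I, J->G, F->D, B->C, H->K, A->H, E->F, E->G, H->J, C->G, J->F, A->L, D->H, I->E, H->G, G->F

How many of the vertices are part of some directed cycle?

10

A vertex is on a directed cycle iff it belongs to a strongly connected component of size ≥ 2 (or has a self-loop).
The vertices on cycles are {B, C, D, E, F, G, H, I, J, K} — 10 in total.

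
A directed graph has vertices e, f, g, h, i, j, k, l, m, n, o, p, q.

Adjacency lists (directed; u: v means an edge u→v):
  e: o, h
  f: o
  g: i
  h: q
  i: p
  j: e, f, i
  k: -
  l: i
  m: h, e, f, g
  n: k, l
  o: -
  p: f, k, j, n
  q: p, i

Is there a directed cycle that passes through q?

q is on a cycle iff q can reach itself via ≥1 edge.
q → p → j → e → h → q — yes.

Yes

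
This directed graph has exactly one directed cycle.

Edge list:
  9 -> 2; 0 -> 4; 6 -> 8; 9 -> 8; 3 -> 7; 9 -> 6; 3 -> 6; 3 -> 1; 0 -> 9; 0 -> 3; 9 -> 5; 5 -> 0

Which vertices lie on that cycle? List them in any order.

DFS with gray/black marking from 0:
0 gray
  4 gray
  4 black
  9 gray
    6 gray
      8 gray
      8 black
    6 black
    2 gray
    2 black
    5 gray
      5→0: 0 is gray → back edge
Back edge closes the cycle 0 → 9 → 5 → 0; its vertices are {0, 5, 9}.

0, 5, 9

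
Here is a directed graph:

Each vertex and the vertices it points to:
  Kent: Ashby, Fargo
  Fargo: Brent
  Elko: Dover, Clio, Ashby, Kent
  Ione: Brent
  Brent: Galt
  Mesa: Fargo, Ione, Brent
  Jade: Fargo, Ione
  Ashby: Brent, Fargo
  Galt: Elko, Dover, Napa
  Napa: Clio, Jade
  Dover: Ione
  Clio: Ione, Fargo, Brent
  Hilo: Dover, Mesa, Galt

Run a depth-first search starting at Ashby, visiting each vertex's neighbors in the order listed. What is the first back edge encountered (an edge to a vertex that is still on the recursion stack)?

DFS from Ashby (visiting each vertex's neighbors in the order listed); mark gray on enter, black on exit:
Ashby gray
  Brent gray
    Galt gray
      Elko gray
        Dover gray
          Ione gray
            Ione→Brent: Brent is gray → back edge
First back edge: Ione → Brent.

Ione→Brent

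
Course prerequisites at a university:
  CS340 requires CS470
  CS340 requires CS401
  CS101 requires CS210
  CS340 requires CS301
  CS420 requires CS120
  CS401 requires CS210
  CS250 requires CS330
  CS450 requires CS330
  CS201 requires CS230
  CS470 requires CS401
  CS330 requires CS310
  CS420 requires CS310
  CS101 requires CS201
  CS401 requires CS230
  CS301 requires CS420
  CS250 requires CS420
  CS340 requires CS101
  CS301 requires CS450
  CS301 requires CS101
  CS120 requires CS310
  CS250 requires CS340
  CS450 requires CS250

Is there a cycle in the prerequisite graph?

Yes

DFS with white/gray/black marking, starting from CS310:
CS310 gray
CS310 black
CS210 gray
CS210 black
CS470 gray
  CS401 gray
    CS401→CS210: CS210 black — skip
    CS230 gray
    CS230 black
  CS401 black
CS470 black
CS101 gray
  CS101→CS210: CS210 black — skip
  CS201 gray
    CS201→CS230: CS230 black — skip
  CS201 black
CS101 black
CS340 gray
  CS340→CS401: CS401 black — skip
  CS301 gray
    CS420 gray
      CS420→CS310: CS310 black — skip
      CS120 gray
        CS120→CS310: CS310 black — skip
      CS120 black
    CS420 black
    CS301→CS101: CS101 black — skip
    CS450 gray
      CS250 gray
        CS250→CS340: CS340 is gray → back edge
Back edge found, so a cycle exists: CS340 → CS301 → CS450 → CS250 → CS340.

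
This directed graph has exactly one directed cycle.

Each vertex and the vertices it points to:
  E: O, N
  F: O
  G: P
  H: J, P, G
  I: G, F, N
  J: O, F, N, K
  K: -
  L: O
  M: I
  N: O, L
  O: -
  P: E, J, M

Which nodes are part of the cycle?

G, I, M, P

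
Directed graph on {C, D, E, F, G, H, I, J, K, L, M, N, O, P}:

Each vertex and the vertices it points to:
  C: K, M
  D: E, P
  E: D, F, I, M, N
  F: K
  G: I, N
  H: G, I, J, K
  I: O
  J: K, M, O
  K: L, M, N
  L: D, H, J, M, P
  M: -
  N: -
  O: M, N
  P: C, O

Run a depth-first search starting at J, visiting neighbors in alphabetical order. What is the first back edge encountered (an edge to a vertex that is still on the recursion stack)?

DFS from J (visiting neighbors in alphabetical order); mark gray on enter, black on exit:
J gray
  K gray
    L gray
      D gray
        E gray
          E→D: D is gray → back edge
First back edge: E → D.

E->D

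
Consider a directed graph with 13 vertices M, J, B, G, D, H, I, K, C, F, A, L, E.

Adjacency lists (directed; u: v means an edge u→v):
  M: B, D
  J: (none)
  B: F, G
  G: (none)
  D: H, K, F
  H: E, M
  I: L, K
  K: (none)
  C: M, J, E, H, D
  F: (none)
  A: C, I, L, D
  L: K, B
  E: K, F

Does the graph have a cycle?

Yes

DFS with white/gray/black marking, starting from A:
A gray
  C gray
    M gray
      B gray
        F gray
        F black
        G gray
        G black
      B black
      D gray
        H gray
          E gray
            K gray
            K black
            E→F: F black — skip
          E black
          H→M: M is gray → back edge
Back edge found, so a cycle exists: M → D → H → M.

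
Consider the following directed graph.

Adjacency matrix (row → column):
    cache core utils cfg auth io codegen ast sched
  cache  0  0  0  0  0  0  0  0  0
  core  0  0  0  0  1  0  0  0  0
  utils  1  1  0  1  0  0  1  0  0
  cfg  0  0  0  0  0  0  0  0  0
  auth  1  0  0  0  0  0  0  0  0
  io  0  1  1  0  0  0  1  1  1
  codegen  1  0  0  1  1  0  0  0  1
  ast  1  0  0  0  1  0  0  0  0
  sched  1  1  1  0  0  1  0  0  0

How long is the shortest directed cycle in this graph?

2

For each vertex v, BFS finds the shortest path from v back to v.
The shortest such closed walk is sched → io → sched, length 2.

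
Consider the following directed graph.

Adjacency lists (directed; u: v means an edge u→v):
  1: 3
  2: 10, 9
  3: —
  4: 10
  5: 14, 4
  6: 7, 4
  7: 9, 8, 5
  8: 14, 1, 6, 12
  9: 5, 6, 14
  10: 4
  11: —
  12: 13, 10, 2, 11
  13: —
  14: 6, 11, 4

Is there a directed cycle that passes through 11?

11 lies on a cycle iff there is a path from 11 back to itself.
Exploring from 11, it never reaches itself; equivalently, its strongly connected component is a singleton.

No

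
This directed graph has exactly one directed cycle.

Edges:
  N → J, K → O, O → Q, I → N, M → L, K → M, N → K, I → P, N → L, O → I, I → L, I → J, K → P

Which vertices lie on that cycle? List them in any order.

DFS with gray/black marking from K:
K gray
  O gray
    Q gray
    Q black
    I gray
      J gray
      J black
      L gray
      L black
      P gray
      P black
      N gray
        N→J: J black — skip
        N→K: K is gray → back edge
Back edge closes the cycle K → O → I → N → K; its vertices are {I, K, N, O}.

I, K, N, O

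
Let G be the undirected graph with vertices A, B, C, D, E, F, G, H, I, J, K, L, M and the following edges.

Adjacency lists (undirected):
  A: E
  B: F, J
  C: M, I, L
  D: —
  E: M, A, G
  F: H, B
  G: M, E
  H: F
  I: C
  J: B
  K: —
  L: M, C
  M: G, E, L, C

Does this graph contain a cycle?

DFS, tracking each vertex's parent; an edge to a visited non-parent vertex closes a cycle.
Start from D:
visit D (parent –)
visit A (parent –)
  visit E (parent A)
    visit M (parent E)
      visit G (parent M)
        G–M: parent, skip
        G–E: E visited and ≠ parent → cycle
Cycle: E – M – G – E.

Yes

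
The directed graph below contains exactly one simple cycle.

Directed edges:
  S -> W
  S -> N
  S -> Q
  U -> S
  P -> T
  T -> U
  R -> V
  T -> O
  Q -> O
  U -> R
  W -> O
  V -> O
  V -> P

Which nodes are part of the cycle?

DFS with gray/black marking from U:
U gray
  S gray
    Q gray
      O gray
      O black
    Q black
    W gray
      W→O: O black — skip
    W black
    N gray
    N black
  S black
  R gray
    V gray
      P gray
        T gray
          T→O: O black — skip
          T→U: U is gray → back edge
Back edge closes the cycle U → R → V → P → T → U; its vertices are {P, R, T, U, V}.

P, R, T, U, V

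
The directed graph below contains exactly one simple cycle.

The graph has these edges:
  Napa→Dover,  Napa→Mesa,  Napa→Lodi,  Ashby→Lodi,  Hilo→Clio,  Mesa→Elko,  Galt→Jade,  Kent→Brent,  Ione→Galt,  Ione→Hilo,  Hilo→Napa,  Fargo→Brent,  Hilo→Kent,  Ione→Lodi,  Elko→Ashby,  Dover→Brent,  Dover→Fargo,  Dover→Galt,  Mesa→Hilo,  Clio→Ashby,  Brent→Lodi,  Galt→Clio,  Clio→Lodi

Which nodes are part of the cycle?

Hilo, Mesa, Napa

DFS with gray/black marking from Hilo:
Hilo gray
  Clio gray
    Ashby gray
      Lodi gray
      Lodi black
    Ashby black
    Clio→Lodi: Lodi black — skip
  Clio black
  Napa gray
    Mesa gray
      Mesa→Hilo: Hilo is gray → back edge
Back edge closes the cycle Hilo → Napa → Mesa → Hilo; its vertices are {Hilo, Mesa, Napa}.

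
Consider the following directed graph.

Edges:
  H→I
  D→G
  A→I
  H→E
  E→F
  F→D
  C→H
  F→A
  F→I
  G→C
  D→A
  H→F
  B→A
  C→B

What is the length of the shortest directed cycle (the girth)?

For each vertex v, BFS finds the shortest path from v back to v.
The shortest such closed walk is C → H → F → D → G → C, length 5.

5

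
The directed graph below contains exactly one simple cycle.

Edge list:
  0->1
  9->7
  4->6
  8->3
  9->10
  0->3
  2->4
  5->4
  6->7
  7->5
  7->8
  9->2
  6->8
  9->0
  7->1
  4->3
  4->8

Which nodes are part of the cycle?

4, 5, 6, 7

DFS with gray/black marking from 7:
7 gray
  8 gray
    3 gray
    3 black
  8 black
  1 gray
  1 black
  5 gray
    4 gray
      4→3: 3 black — skip
      6 gray
        6→7: 7 is gray → back edge
Back edge closes the cycle 7 → 5 → 4 → 6 → 7; its vertices are {4, 5, 6, 7}.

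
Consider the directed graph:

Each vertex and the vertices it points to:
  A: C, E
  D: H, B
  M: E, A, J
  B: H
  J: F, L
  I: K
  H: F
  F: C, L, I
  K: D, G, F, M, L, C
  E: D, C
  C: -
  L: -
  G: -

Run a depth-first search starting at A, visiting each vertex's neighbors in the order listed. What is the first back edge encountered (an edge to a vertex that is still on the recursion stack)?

DFS from A (visiting each vertex's neighbors in the order listed); mark gray on enter, black on exit:
A gray
  C gray
  C black
  E gray
    D gray
      H gray
        F gray
          F→C: C black — skip
          L gray
          L black
          I gray
            K gray
              K→D: D is gray → back edge
First back edge: K → D.

K->D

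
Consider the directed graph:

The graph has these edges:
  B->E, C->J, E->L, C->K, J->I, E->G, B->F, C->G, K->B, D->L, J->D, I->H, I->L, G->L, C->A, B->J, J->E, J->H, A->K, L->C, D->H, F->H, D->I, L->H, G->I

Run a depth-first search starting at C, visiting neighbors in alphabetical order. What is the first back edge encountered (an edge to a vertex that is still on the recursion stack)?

DFS from C (visiting neighbors in alphabetical order); mark gray on enter, black on exit:
C gray
  A gray
    K gray
      B gray
        E gray
          G gray
            I gray
              H gray
              H black
              L gray
                L→C: C is gray → back edge
First back edge: L → C.

L→C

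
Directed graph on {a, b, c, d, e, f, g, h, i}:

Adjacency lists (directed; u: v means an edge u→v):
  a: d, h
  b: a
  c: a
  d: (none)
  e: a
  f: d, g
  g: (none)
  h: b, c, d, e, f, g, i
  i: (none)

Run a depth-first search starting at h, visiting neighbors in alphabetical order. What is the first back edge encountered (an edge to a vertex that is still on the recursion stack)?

a->h

DFS from h (visiting neighbors in alphabetical order); mark gray on enter, black on exit:
h gray
  b gray
    a gray
      d gray
      d black
      a→h: h is gray → back edge
First back edge: a → h.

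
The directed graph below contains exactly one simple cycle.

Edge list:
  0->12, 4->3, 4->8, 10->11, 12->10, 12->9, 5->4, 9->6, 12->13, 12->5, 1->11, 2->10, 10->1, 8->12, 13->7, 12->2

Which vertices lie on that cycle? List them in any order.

DFS with gray/black marking from 12:
12 gray
  9 gray
    6 gray
    6 black
  9 black
  2 gray
    10 gray
      1 gray
        11 gray
        11 black
      1 black
      10→11: 11 black — skip
    10 black
  2 black
  5 gray
    4 gray
      3 gray
      3 black
      8 gray
        8→12: 12 is gray → back edge
Back edge closes the cycle 12 → 5 → 4 → 8 → 12; its vertices are {4, 5, 8, 12}.

4, 5, 8, 12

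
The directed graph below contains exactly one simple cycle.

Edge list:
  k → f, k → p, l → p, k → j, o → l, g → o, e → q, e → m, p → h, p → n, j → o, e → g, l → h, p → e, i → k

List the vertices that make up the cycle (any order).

DFS with gray/black marking from p:
p gray
  e gray
    m gray
    m black
    q gray
    q black
    g gray
      o gray
        l gray
          l→p: p is gray → back edge
Back edge closes the cycle p → e → g → o → l → p; its vertices are {e, g, l, o, p}.

e, g, l, o, p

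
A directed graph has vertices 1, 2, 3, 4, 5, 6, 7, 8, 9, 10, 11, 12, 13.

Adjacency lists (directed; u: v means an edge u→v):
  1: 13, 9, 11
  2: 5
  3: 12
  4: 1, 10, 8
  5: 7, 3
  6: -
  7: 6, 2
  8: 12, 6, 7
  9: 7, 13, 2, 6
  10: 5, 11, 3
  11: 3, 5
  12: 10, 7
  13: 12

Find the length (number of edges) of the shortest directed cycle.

3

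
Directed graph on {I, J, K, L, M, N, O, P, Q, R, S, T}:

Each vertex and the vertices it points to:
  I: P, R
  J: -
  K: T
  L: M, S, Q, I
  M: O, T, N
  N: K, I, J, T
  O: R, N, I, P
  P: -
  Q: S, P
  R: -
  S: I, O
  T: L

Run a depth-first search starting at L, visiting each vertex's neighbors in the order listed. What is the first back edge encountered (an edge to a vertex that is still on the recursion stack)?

DFS from L (visiting each vertex's neighbors in the order listed); mark gray on enter, black on exit:
L gray
  M gray
    O gray
      R gray
      R black
      N gray
        K gray
          T gray
            T→L: L is gray → back edge
First back edge: T → L.

T->L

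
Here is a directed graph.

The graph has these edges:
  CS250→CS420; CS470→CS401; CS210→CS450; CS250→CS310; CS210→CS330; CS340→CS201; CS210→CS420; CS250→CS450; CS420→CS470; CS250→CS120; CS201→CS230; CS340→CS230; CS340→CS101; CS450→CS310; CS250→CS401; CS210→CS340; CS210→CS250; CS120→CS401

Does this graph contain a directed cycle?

No

DFS with white/gray/black marking, starting from CS420:
CS420 gray
  CS470 gray
    CS401 gray
    CS401 black
  CS470 black
CS420 black
CS340 gray
  CS101 gray
  CS101 black
  CS230 gray
  CS230 black
  CS201 gray
    CS201→CS230: CS230 black — skip
  CS201 black
CS340 black
CS310 gray
CS310 black
CS250 gray
  CS250→CS420: CS420 black — skip
  CS120 gray
    CS120→CS401: CS401 black — skip
  CS120 black
  CS250→CS401: CS401 black — skip
  CS450 gray
    CS450→CS310: CS310 black — skip
  CS450 black
  CS250→CS310: CS310 black — skip
CS250 black
CS330 gray
CS330 black
CS210 gray
  CS210→CS340: CS340 black — skip
  CS210→CS450: CS450 black — skip
  CS210→CS420: CS420 black — skip
  CS210→CS250: CS250 black — skip
  CS210→CS330: CS330 black — skip
CS210 black
Every edge goes to a white or black vertex — no back edge, so the graph is acyclic.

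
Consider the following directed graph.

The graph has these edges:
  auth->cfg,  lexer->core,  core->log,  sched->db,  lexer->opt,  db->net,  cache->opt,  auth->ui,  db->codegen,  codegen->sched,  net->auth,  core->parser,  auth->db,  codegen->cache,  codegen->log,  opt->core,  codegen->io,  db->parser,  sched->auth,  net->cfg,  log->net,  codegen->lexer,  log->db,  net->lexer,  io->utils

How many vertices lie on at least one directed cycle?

10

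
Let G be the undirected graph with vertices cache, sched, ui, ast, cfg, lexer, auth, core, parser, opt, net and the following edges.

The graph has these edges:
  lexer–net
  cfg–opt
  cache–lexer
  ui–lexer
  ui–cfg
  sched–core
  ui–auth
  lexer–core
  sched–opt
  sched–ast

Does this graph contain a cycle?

DFS, tracking each vertex's parent; an edge to a visited non-parent vertex closes a cycle.
Start from lexer:
visit lexer (parent –)
  visit core (parent lexer)
    visit sched (parent core)
      visit opt (parent sched)
        visit cfg (parent opt)
          visit ui (parent cfg)
            visit auth (parent ui)
              auth–ui: parent, skip
            ui–cfg: parent, skip
            ui–lexer: lexer visited and ≠ parent → cycle
Cycle: lexer – core – sched – opt – cfg – ui – lexer.

Yes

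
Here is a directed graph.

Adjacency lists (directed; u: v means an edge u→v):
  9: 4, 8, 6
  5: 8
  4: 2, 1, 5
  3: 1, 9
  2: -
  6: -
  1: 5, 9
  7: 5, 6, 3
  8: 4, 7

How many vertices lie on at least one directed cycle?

7

A vertex is on a directed cycle iff it belongs to a strongly connected component of size ≥ 2 (or has a self-loop).
The vertices on cycles are {1, 3, 4, 5, 7, 8, 9} — 7 in total.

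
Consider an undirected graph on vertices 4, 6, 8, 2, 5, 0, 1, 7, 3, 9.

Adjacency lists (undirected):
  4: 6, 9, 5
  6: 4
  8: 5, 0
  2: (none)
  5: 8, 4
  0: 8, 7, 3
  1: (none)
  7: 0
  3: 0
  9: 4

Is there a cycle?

DFS, tracking each vertex's parent; an edge to a visited non-parent vertex closes a cycle.
Start from 8:
visit 8 (parent –)
  visit 5 (parent 8)
    5–8: parent, skip
    visit 4 (parent 5)
      visit 6 (parent 4)
        6–4: parent, skip
      visit 9 (parent 4)
        9–4: parent, skip
      4–5: parent, skip
  visit 0 (parent 8)
    0–8: parent, skip
    visit 7 (parent 0)
      7–0: parent, skip
    visit 3 (parent 0)
      3–0: parent, skip
visit 2 (parent –)
visit 1 (parent –)
No non-parent visited neighbor found — the graph is a forest.

No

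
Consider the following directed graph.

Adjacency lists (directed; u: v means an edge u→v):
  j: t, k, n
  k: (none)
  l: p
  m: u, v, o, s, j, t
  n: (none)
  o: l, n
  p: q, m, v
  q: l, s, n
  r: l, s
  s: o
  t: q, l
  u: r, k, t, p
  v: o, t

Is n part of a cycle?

No

n lies on a cycle iff there is a path from n back to itself.
Exploring from n, it never reaches itself; equivalently, its strongly connected component is a singleton.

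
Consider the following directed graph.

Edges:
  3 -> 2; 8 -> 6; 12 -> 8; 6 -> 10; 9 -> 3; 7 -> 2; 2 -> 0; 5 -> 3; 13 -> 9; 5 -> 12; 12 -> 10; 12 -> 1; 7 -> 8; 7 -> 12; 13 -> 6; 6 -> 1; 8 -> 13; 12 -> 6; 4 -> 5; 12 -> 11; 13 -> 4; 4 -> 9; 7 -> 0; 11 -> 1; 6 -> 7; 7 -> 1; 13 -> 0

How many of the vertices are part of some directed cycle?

7

A vertex is on a directed cycle iff it belongs to a strongly connected component of size ≥ 2 (or has a self-loop).
The vertices on cycles are {4, 5, 6, 7, 8, 12, 13} — 7 in total.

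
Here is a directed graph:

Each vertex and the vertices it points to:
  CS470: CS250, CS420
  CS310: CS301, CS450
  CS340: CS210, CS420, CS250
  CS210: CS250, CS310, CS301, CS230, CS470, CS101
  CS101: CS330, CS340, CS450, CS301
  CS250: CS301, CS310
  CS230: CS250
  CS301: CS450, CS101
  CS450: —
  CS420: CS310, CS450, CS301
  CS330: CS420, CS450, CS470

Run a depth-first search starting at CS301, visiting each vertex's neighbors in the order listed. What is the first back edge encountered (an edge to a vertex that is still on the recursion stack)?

CS310→CS301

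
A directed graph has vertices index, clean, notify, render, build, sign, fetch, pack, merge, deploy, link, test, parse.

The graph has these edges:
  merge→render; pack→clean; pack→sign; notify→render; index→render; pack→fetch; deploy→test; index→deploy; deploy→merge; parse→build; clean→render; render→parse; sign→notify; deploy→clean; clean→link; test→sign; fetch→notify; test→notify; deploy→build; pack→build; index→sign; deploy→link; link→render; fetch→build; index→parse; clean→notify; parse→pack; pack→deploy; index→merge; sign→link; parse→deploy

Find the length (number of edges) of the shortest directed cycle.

4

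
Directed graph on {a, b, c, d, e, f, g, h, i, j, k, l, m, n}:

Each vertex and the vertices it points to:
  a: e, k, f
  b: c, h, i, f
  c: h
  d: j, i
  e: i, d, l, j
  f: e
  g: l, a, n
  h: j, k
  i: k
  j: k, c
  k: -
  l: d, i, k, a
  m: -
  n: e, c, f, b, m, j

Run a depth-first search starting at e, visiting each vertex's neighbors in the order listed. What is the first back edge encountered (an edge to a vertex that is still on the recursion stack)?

h->j

DFS from e (visiting each vertex's neighbors in the order listed); mark gray on enter, black on exit:
e gray
  i gray
    k gray
    k black
  i black
  d gray
    j gray
      j→k: k black — skip
      c gray
        h gray
          h→j: j is gray → back edge
First back edge: h → j.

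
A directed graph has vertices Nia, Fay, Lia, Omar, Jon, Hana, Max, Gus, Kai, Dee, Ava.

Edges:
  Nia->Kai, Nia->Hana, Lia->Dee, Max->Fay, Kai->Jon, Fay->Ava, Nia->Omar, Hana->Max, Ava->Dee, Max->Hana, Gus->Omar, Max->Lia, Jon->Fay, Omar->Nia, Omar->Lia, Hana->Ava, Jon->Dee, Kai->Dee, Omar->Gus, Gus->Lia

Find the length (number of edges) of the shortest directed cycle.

For each vertex v, BFS finds the shortest path from v back to v.
The shortest such closed walk is Omar → Gus → Omar, length 2.

2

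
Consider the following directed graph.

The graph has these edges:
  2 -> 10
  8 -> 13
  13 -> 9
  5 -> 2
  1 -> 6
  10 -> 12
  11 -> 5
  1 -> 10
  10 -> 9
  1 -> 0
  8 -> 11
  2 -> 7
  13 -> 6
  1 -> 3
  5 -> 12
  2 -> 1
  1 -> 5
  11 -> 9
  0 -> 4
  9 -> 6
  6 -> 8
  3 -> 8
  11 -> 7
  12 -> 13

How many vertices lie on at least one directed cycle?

11

A vertex is on a directed cycle iff it belongs to a strongly connected component of size ≥ 2 (or has a self-loop).
The vertices on cycles are {1, 2, 3, 5, 6, 8, 9, 10, 11, 12, 13} — 11 in total.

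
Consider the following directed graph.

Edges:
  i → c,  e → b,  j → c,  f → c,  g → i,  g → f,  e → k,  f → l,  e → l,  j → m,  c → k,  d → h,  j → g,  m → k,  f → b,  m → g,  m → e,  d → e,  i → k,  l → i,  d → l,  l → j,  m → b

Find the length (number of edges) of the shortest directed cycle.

4

For each vertex v, BFS finds the shortest path from v back to v.
The shortest such closed walk is l → j → m → e → l, length 4.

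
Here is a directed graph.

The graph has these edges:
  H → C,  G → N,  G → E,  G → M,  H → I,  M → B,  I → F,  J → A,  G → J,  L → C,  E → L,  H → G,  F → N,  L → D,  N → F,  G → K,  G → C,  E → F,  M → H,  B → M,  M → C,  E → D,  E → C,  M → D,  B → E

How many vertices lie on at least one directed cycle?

6

A vertex is on a directed cycle iff it belongs to a strongly connected component of size ≥ 2 (or has a self-loop).
The vertices on cycles are {B, F, G, H, M, N} — 6 in total.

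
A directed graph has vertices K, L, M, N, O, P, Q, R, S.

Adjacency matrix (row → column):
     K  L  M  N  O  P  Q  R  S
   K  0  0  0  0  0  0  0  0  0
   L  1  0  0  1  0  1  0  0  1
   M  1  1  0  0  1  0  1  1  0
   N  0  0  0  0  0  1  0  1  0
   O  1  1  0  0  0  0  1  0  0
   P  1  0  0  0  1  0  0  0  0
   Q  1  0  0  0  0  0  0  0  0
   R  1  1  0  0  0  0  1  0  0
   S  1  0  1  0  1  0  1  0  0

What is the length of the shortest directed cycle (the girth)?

For each vertex v, BFS finds the shortest path from v back to v.
The shortest such closed walk is L → P → O → L, length 3.

3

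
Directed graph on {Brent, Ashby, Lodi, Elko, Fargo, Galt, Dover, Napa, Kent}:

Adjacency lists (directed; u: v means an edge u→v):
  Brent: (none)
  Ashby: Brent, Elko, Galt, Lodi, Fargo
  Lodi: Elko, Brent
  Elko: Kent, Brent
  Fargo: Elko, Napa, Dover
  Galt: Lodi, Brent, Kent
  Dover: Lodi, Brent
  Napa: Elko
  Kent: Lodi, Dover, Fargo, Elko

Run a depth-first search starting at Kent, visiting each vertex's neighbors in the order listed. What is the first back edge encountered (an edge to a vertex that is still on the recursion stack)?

Elko→Kent

DFS from Kent (visiting each vertex's neighbors in the order listed); mark gray on enter, black on exit:
Kent gray
  Lodi gray
    Elko gray
      Elko→Kent: Kent is gray → back edge
First back edge: Elko → Kent.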